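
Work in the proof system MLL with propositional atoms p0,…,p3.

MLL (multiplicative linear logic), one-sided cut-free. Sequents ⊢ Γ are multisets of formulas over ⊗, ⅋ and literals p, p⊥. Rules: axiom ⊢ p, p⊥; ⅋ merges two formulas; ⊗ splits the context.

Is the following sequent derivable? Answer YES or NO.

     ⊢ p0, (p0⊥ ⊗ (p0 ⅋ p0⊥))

Derivation (root first):
[⊗]  ⊢ p0, (p0⊥ ⊗ (p0 ⅋ p0⊥))
  [Ax]  ⊢ p0, p0⊥
  [⅋]  ⊢ (p0 ⅋ p0⊥)
    [Ax]  ⊢ p0, p0⊥

Result: YES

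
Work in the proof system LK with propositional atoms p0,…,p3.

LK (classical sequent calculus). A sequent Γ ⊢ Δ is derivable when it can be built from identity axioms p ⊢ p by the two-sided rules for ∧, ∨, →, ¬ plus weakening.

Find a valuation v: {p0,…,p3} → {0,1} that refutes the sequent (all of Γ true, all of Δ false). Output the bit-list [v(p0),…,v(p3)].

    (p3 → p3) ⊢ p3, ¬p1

Enumerate valuations to refute Γ ⊢ Δ:
  v=0000: Γ:[(p3 → p3)=T] Δ:[p3=F, ¬p1=T] refutes=False
  v=0001: Γ:[(p3 → p3)=T] Δ:[p3=T, ¬p1=T] refutes=False
  v=0010: Γ:[(p3 → p3)=T] Δ:[p3=F, ¬p1=T] refutes=False
  v=0011: Γ:[(p3 → p3)=T] Δ:[p3=T, ¬p1=T] refutes=False
  v=0100: Γ:[(p3 → p3)=T] Δ:[p3=F, ¬p1=F] refutes=True  ← countermodel

Result: [0, 1, 0, 0]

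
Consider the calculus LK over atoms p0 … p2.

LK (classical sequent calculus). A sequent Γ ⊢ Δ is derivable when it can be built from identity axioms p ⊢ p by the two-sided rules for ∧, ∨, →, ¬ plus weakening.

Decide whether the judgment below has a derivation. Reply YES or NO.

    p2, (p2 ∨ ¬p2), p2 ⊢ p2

Derivation trace:
[WL] p2, (p2 ∨ ¬p2), p2 ⊢ p2
  [∨L] p2, (p2 ∨ ¬p2) ⊢ p2
    [Ax] p2 ⊢ p2
    [¬L] p2, ¬p2 ⊢ 
      [Ax] p2 ⊢ p2

Result: YES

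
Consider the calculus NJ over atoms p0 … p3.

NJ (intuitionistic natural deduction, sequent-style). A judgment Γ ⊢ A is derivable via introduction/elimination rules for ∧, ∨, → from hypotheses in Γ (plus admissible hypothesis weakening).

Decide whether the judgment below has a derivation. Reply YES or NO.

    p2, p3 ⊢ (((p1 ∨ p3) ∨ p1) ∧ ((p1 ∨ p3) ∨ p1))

Derivation trace:
[∧I] p2, p3 ⊢ (((p1 ∨ p3) ∨ p1) ∧ ((p1 ∨ p3) ∨ p1))
  [∨I₁] p3, p2 ⊢ ((p1 ∨ p3) ∨ p1)
    [Wk] p3, p2 ⊢ (p1 ∨ p3)
      [∨I₂] p3 ⊢ (p1 ∨ p3)
        [Ax] p3 ⊢ p3
  [∨I₁] p3, p2 ⊢ ((p1 ∨ p3) ∨ p1)
    [Wk] p3, p2 ⊢ (p1 ∨ p3)
      [∨I₂] p3 ⊢ (p1 ∨ p3)
        [Ax] p3 ⊢ p3

Result: YES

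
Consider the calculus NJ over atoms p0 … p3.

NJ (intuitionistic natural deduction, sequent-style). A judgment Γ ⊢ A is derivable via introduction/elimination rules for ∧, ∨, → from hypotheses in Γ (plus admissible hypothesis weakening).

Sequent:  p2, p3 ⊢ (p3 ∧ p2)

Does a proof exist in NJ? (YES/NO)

Proof tree:
[∧I] p2, p3 ⊢ (p3 ∧ p2)
  [Ax] p3 ⊢ p3
  [Wk] p2, p3 ⊢ p2
    [Ax] p2 ⊢ p2

Result: YES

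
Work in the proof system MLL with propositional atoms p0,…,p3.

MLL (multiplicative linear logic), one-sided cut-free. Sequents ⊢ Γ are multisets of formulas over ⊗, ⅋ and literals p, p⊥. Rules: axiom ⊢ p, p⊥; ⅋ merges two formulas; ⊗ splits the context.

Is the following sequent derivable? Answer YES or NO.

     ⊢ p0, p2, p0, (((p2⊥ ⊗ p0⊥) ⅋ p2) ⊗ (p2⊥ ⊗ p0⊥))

Derivation (root first):
[⊗]  ⊢ p0, p2, p0, (((p2⊥ ⊗ p0⊥) ⅋ p2) ⊗ (p2⊥ ⊗ p0⊥))
  [⅋]  ⊢ p0, ((p2⊥ ⊗ p0⊥) ⅋ p2)
    [⊗]  ⊢ p2, p0, (p2⊥ ⊗ p0⊥)
      [Ax]  ⊢ p2, p2⊥
      [Ax]  ⊢ p0, p0⊥
  [⊗]  ⊢ p2, p0, (p2⊥ ⊗ p0⊥)
    [Ax]  ⊢ p2, p2⊥
    [Ax]  ⊢ p0, p0⊥

Result: YES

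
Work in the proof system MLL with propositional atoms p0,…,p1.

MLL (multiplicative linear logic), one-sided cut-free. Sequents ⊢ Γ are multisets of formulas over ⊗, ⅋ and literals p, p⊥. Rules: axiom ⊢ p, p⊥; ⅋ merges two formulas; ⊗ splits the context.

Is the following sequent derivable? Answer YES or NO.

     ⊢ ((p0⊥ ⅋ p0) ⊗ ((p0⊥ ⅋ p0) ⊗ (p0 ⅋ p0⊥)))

Derivation (root first):
[⊗]  ⊢ ((p0⊥ ⅋ p0) ⊗ ((p0⊥ ⅋ p0) ⊗ (p0 ⅋ p0⊥)))
  [⅋]  ⊢ (p0⊥ ⅋ p0)
    [Ax]  ⊢ p0, p0⊥
  [⊗]  ⊢ ((p0⊥ ⅋ p0) ⊗ (p0 ⅋ p0⊥))
    [⅋]  ⊢ (p0⊥ ⅋ p0)
      [Ax]  ⊢ p0, p0⊥
    [⅋]  ⊢ (p0 ⅋ p0⊥)
      [Ax]  ⊢ p0, p0⊥

Result: YES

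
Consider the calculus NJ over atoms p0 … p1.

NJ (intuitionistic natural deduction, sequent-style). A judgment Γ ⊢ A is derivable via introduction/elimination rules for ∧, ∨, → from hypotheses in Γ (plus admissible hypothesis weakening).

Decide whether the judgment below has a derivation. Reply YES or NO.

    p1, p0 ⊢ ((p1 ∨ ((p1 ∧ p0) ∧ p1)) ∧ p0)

Proof tree:
[∧I] p1, p0 ⊢ ((p1 ∨ ((p1 ∧ p0) ∧ p1)) ∧ p0)
  [∨I₂] p1, p0 ⊢ (p1 ∨ ((p1 ∧ p0) ∧ p1))
    [∧I] p1, p0 ⊢ ((p1 ∧ p0) ∧ p1)
      [∧I] p1, p0 ⊢ (p1 ∧ p0)
        [Ax] p1 ⊢ p1
        [Ax] p0 ⊢ p0
      [Wk] p1, p0 ⊢ p1
        [Ax] p1 ⊢ p1
  [Ax] p0 ⊢ p0

Result: YES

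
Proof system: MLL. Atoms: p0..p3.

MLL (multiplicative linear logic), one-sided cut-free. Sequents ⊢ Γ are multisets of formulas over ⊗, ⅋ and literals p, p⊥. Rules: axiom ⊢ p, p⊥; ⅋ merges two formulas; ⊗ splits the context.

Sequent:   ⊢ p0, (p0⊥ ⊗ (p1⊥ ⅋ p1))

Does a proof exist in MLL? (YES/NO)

Proof tree:
[⊗]  ⊢ p0, (p0⊥ ⊗ (p1⊥ ⅋ p1))
  [Ax]  ⊢ p0, p0⊥
  [⅋]  ⊢ (p1⊥ ⅋ p1)
    [Ax]  ⊢ p1, p1⊥

Result: YES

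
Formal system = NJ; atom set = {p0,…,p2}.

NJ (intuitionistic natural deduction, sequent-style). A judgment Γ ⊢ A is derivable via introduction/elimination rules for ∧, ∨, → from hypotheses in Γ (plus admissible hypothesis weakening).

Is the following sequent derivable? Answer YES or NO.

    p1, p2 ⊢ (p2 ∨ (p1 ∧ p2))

Proof tree:
[∨I₂] p1, p2 ⊢ (p2 ∨ (p1 ∧ p2))
  [∧I] p1, p2 ⊢ (p1 ∧ p2)
    [Ax] p1 ⊢ p1
    [Ax] p2 ⊢ p2

Result: YES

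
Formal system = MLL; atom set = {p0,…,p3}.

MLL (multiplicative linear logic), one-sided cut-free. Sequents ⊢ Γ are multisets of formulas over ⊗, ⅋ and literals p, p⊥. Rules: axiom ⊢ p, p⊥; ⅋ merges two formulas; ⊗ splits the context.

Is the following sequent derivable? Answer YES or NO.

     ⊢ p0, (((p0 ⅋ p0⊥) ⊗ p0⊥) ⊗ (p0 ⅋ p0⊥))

Derivation trace:
[⊗]  ⊢ p0, (((p0 ⅋ p0⊥) ⊗ p0⊥) ⊗ (p0 ⅋ p0⊥))
  [⊗]  ⊢ p0, ((p0 ⅋ p0⊥) ⊗ p0⊥)
    [⅋]  ⊢ (p0 ⅋ p0⊥)
      [Ax]  ⊢ p0, p0⊥
    [Ax]  ⊢ p0, p0⊥
  [⅋]  ⊢ (p0 ⅋ p0⊥)
    [Ax]  ⊢ p0, p0⊥

Result: YES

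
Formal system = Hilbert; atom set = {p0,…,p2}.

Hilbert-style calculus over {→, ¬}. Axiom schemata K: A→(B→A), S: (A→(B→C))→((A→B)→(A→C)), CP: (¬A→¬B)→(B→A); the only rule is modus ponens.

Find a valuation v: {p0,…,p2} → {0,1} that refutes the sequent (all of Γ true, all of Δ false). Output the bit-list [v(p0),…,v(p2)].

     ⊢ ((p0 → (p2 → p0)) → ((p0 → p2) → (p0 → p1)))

Search for a countermodel by truth-table:
  v=000: Γ:[] Δ:[((p0 → (p2 → p0)) → ((p0 → p2) → (p0 → p1)))=T] refutes=False
  v=001: Γ:[] Δ:[((p0 → (p2 → p0)) → ((p0 → p2) → (p0 → p1)))=T] refutes=False
  v=010: Γ:[] Δ:[((p0 → (p2 → p0)) → ((p0 → p2) → (p0 → p1)))=T] refutes=False
  v=011: Γ:[] Δ:[((p0 → (p2 → p0)) → ((p0 → p2) → (p0 → p1)))=T] refutes=False
  v=100: Γ:[] Δ:[((p0 → (p2 → p0)) → ((p0 → p2) → (p0 → p1)))=T] refutes=False
  v=101: Γ:[] Δ:[((p0 → (p2 → p0)) → ((p0 → p2) → (p0 → p1)))=F] refutes=True  ← countermodel

Result: [1, 0, 1]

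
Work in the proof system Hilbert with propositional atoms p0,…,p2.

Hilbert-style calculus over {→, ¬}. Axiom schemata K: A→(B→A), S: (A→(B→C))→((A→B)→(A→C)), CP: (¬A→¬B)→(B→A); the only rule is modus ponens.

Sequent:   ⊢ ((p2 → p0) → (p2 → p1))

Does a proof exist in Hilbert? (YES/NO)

Search for a countermodel by truth-table:
  v=000: Γ:[] Δ:[((p2 → p0) → (p2 → p1))=T] refutes=False
  v=001: Γ:[] Δ:[((p2 → p0) → (p2 → p1))=T] refutes=False
  v=010: Γ:[] Δ:[((p2 → p0) → (p2 → p1))=T] refutes=False
  v=011: Γ:[] Δ:[((p2 → p0) → (p2 → p1))=T] refutes=False
  v=100: Γ:[] Δ:[((p2 → p0) → (p2 → p1))=T] refutes=False
  v=101: Γ:[] Δ:[((p2 → p0) → (p2 → p1))=F] refutes=True  ← countermodel

Result: NO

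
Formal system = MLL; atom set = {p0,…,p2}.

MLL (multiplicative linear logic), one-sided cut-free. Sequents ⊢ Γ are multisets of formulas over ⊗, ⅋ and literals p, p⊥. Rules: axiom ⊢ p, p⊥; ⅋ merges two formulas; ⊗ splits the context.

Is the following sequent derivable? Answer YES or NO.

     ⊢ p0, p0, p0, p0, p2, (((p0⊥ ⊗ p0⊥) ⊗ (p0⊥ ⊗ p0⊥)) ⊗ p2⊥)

Derivation trace:
[⊗]  ⊢ p0, p0, p0, p0, p2, (((p0⊥ ⊗ p0⊥) ⊗ (p0⊥ ⊗ p0⊥)) ⊗ p2⊥)
  [⊗]  ⊢ p0, p0, p0, p0, ((p0⊥ ⊗ p0⊥) ⊗ (p0⊥ ⊗ p0⊥))
    [⊗]  ⊢ p0, p0, (p0⊥ ⊗ p0⊥)
      [Ax]  ⊢ p0, p0⊥
      [Ax]  ⊢ p0, p0⊥
    [⊗]  ⊢ p0, p0, (p0⊥ ⊗ p0⊥)
      [Ax]  ⊢ p0, p0⊥
      [Ax]  ⊢ p0, p0⊥
  [Ax]  ⊢ p2, p2⊥

Result: YES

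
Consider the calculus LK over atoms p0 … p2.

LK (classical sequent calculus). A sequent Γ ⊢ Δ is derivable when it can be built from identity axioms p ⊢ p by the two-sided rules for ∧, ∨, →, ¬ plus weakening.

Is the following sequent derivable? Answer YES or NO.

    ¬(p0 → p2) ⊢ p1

Truth-table refutation:
  v=000: Γ:[¬(p0 → p2)=F] Δ:[p1=F] refutes=False
  v=001: Γ:[¬(p0 → p2)=F] Δ:[p1=F] refutes=False
  v=010: Γ:[¬(p0 → p2)=F] Δ:[p1=T] refutes=False
  v=011: Γ:[¬(p0 → p2)=F] Δ:[p1=T] refutes=False
  v=100: Γ:[¬(p0 → p2)=T] Δ:[p1=F] refutes=True  ← countermodel

Result: NO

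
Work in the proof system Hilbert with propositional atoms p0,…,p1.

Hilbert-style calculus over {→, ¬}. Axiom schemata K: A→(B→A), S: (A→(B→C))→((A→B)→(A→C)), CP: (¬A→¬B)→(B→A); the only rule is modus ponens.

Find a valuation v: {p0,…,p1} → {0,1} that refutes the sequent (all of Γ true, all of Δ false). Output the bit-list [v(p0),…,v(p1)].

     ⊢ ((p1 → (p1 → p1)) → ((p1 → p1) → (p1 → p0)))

Search for a countermodel by truth-table:
  v=00: Γ:[] Δ:[((p1 → (p1 → p1)) → ((p1 → p1) → (p1 → p0)))=T] refutes=False
  v=01: Γ:[] Δ:[((p1 → (p1 → p1)) → ((p1 → p1) → (p1 → p0)))=F] refutes=True  ← countermodel

Result: [0, 1]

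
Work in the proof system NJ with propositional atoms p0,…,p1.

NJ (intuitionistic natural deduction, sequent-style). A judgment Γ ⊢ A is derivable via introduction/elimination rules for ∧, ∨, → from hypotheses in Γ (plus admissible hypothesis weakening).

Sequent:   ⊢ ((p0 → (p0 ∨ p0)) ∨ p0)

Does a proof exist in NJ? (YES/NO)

Proof tree:
[∨I₁]  ⊢ ((p0 → (p0 ∨ p0)) ∨ p0)
  [→I]  ⊢ (p0 → (p0 ∨ p0))
    [∨I₁] p0 ⊢ (p0 ∨ p0)
      [Ax] p0 ⊢ p0

Result: YES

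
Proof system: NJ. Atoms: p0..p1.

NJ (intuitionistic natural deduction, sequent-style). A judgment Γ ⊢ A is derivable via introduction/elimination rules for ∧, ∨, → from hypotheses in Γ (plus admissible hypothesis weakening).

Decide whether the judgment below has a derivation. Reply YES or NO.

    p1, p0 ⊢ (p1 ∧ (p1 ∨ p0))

Derivation trace:
[∧I] p1, p0 ⊢ (p1 ∧ (p1 ∨ p0))
  [Ax] p1 ⊢ p1
  [∨I₂] p0 ⊢ (p1 ∨ p0)
    [Ax] p0 ⊢ p0

Result: YES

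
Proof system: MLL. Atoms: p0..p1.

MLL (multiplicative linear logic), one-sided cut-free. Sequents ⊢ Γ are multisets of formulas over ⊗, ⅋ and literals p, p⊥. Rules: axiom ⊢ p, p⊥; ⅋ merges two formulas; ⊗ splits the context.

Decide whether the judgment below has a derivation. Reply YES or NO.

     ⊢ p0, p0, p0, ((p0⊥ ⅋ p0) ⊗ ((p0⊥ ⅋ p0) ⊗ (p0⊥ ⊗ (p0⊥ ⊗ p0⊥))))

Proof tree:
[⊗]  ⊢ p0, p0, p0, ((p0⊥ ⅋ p0) ⊗ ((p0⊥ ⅋ p0) ⊗ (p0⊥ ⊗ (p0⊥ ⊗ p0⊥))))
  [⅋]  ⊢ (p0⊥ ⅋ p0)
    [Ax]  ⊢ p0, p0⊥
  [⊗]  ⊢ p0, p0, p0, ((p0⊥ ⅋ p0) ⊗ (p0⊥ ⊗ (p0⊥ ⊗ p0⊥)))
    [⅋]  ⊢ (p0⊥ ⅋ p0)
      [Ax]  ⊢ p0, p0⊥
    [⊗]  ⊢ p0, p0, p0, (p0⊥ ⊗ (p0⊥ ⊗ p0⊥))
      [Ax]  ⊢ p0, p0⊥
      [⊗]  ⊢ p0, p0, (p0⊥ ⊗ p0⊥)
        [Ax]  ⊢ p0, p0⊥
        [Ax]  ⊢ p0, p0⊥

Result: YES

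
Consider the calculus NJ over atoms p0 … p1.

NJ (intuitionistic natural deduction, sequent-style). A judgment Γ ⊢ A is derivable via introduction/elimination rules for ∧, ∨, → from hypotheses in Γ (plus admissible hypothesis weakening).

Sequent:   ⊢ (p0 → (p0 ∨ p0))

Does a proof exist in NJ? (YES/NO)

Proof tree:
[→I]  ⊢ (p0 → (p0 ∨ p0))
  [∨I₂] p0 ⊢ (p0 ∨ p0)
    [Ax] p0 ⊢ p0

Result: YES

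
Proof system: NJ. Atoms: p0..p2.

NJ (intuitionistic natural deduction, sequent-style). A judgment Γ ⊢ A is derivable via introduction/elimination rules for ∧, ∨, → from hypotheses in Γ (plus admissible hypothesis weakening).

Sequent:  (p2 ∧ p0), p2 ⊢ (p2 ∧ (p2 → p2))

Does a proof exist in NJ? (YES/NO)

Derivation (root first):
[∧I] (p2 ∧ p0), p2 ⊢ (p2 ∧ (p2 → p2))
  [Ax] p2 ⊢ p2
  [Wk] (p2 ∧ p0) ⊢ (p2 → p2)
    [→I]  ⊢ (p2 → p2)
      [Ax] p2 ⊢ p2

Result: YES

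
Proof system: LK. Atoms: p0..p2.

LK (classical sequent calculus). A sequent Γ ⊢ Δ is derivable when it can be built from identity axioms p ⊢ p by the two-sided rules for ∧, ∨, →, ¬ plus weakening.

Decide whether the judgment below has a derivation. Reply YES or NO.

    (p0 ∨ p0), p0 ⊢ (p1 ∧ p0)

Truth-table refutation:
  v=000: Γ:[(p0 ∨ p0)=F, p0=F] Δ:[(p1 ∧ p0)=F] refutes=False
  v=001: Γ:[(p0 ∨ p0)=F, p0=F] Δ:[(p1 ∧ p0)=F] refutes=False
  v=010: Γ:[(p0 ∨ p0)=F, p0=F] Δ:[(p1 ∧ p0)=F] refutes=False
  v=011: Γ:[(p0 ∨ p0)=F, p0=F] Δ:[(p1 ∧ p0)=F] refutes=False
  v=100: Γ:[(p0 ∨ p0)=T, p0=T] Δ:[(p1 ∧ p0)=F] refutes=True  ← countermodel

Result: NO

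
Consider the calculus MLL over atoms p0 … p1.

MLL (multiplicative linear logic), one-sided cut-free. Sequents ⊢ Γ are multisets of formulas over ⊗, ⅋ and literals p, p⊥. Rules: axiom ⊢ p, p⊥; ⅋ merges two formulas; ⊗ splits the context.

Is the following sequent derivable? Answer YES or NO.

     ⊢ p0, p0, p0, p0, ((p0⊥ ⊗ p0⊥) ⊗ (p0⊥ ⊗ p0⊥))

Proof tree:
[⊗]  ⊢ p0, p0, p0, p0, ((p0⊥ ⊗ p0⊥) ⊗ (p0⊥ ⊗ p0⊥))
  [⊗]  ⊢ p0, p0, (p0⊥ ⊗ p0⊥)
    [Ax]  ⊢ p0, p0⊥
    [Ax]  ⊢ p0, p0⊥
  [⊗]  ⊢ p0, p0, (p0⊥ ⊗ p0⊥)
    [Ax]  ⊢ p0, p0⊥
    [Ax]  ⊢ p0, p0⊥

Result: YES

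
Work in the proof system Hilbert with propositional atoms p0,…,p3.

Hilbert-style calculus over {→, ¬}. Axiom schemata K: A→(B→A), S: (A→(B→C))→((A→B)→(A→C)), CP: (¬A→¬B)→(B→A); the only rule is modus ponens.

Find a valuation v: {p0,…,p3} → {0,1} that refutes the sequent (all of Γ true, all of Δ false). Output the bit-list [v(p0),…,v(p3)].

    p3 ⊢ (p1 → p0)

Truth-table refutation:
  v=0000: Γ:[p3=F] Δ:[(p1 → p0)=T] refutes=False
  v=0001: Γ:[p3=T] Δ:[(p1 → p0)=T] refutes=False
  v=0010: Γ:[p3=F] Δ:[(p1 → p0)=T] refutes=False
  v=0011: Γ:[p3=T] Δ:[(p1 → p0)=T] refutes=False
  v=0100: Γ:[p3=F] Δ:[(p1 → p0)=F] refutes=False
  v=0101: Γ:[p3=T] Δ:[(p1 → p0)=F] refutes=True  ← countermodel

Result: [0, 1, 0, 1]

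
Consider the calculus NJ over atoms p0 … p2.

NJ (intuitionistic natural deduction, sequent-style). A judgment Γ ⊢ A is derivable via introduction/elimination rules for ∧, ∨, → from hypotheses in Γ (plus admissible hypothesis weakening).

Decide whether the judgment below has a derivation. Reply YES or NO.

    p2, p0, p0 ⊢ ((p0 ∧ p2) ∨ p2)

Proof tree:
[Wk] p2, p0, p0 ⊢ ((p0 ∧ p2) ∨ p2)
  [∨I₁] p2, p0 ⊢ ((p0 ∧ p2) ∨ p2)
    [∧I] p2, p0 ⊢ (p0 ∧ p2)
      [Ax] p0 ⊢ p0
      [Ax] p2 ⊢ p2

Result: YES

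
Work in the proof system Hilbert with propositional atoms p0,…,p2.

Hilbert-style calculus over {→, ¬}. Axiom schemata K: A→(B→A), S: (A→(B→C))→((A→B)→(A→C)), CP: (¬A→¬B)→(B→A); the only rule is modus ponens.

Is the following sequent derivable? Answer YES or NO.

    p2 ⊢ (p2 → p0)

Enumerate valuations to refute Γ ⊢ Δ:
  v=000: Γ:[p2=F] Δ:[(p2 → p0)=T] refutes=False
  v=001: Γ:[p2=T] Δ:[(p2 → p0)=F] refutes=True  ← countermodel

Result: NO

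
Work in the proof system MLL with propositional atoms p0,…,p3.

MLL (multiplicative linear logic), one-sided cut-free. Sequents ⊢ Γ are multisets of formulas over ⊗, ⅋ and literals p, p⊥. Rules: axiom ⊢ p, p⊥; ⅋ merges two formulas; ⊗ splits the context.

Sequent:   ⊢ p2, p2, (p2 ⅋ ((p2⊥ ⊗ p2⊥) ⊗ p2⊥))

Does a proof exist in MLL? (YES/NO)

Derivation trace:
[⅋]  ⊢ p2, p2, (p2 ⅋ ((p2⊥ ⊗ p2⊥) ⊗ p2⊥))
  [⊗]  ⊢ p2, p2, p2, ((p2⊥ ⊗ p2⊥) ⊗ p2⊥)
    [⊗]  ⊢ p2, p2, (p2⊥ ⊗ p2⊥)
      [Ax]  ⊢ p2, p2⊥
      [Ax]  ⊢ p2, p2⊥
    [Ax]  ⊢ p2, p2⊥

Result: YES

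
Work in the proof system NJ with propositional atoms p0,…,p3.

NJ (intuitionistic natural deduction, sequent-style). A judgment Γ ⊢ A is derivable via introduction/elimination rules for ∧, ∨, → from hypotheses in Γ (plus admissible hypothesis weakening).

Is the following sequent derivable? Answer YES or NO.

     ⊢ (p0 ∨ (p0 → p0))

Derivation (root first):
[∨I₂]  ⊢ (p0 ∨ (p0 → p0))
  [→I]  ⊢ (p0 → p0)
    [Ax] p0 ⊢ p0

Result: YES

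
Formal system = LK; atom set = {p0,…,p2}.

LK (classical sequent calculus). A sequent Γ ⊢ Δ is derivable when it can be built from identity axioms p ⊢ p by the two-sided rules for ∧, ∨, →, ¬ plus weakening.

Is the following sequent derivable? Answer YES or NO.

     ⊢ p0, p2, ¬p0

Proof tree:
[¬R]  ⊢ p0, p2, ¬p0
  [WR] p0 ⊢ p0, p2
    [Ax] p0 ⊢ p0

Result: YES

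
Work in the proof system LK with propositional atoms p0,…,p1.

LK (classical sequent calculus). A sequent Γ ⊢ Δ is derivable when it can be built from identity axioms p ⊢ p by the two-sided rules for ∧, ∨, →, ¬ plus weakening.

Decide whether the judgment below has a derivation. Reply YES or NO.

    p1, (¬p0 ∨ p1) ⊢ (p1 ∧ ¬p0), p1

Derivation (root first):
[∨L] p1, (¬p0 ∨ p1) ⊢ (p1 ∧ ¬p0), p1
  [∧R] p1, ¬p0 ⊢ (p1 ∧ ¬p0)
    [Ax] p1 ⊢ p1
    [¬R] ¬p0 ⊢ ¬p0
      [¬L] p0, ¬p0 ⊢ 
        [Ax] p0 ⊢ p0
  [WL] p1, p1 ⊢ p1
    [Ax] p1 ⊢ p1

Result: YES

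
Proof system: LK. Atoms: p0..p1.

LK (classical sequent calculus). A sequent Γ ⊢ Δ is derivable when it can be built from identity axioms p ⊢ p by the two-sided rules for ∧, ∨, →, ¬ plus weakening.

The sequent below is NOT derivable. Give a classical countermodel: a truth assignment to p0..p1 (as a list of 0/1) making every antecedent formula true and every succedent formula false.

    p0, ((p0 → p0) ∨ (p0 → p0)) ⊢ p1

Search for a countermodel by truth-table:
  v=00: Γ:[p0=F, ((p0 → p0) ∨ (p0 → p0))=T] Δ:[p1=F] refutes=False
  v=01: Γ:[p0=F, ((p0 → p0) ∨ (p0 → p0))=T] Δ:[p1=T] refutes=False
  v=10: Γ:[p0=T, ((p0 → p0) ∨ (p0 → p0))=T] Δ:[p1=F] refutes=True  ← countermodel

Result: [1, 0]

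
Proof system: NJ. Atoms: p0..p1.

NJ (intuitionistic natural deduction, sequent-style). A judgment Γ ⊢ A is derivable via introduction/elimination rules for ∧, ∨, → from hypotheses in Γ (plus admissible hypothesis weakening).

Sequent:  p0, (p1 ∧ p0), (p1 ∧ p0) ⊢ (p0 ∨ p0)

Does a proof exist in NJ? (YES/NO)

Derivation (root first):
[∨I₂] p0, (p1 ∧ p0), (p1 ∧ p0) ⊢ (p0 ∨ p0)
  [Wk] p0, (p1 ∧ p0), (p1 ∧ p0) ⊢ p0
    [Wk] p0, (p1 ∧ p0) ⊢ p0
      [Ax] p0 ⊢ p0

Result: YES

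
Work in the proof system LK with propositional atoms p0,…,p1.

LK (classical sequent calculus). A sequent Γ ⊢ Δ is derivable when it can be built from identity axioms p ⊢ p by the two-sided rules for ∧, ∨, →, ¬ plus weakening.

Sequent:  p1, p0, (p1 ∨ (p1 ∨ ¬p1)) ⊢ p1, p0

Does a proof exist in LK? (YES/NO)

Derivation (root first):
[∨L] p1, p0, (p1 ∨ (p1 ∨ ¬p1)) ⊢ p1, p0
  [WL] p0, p1 ⊢ p0
    [Ax] p0 ⊢ p0
  [∨L] p1, (p1 ∨ ¬p1) ⊢ p1
    [Ax] p1 ⊢ p1
    [¬L] p1, ¬p1 ⊢ 
      [Ax] p1 ⊢ p1

Result: YES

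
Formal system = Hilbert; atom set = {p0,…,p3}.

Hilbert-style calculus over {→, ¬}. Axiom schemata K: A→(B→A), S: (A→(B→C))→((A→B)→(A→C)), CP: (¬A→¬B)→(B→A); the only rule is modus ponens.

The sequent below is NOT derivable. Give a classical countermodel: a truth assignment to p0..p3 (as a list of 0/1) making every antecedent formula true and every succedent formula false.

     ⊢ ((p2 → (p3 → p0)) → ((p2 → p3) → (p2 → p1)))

Truth-table refutation:
  v=0000: Γ:[] Δ:[((p2 → (p3 → p0)) → ((p2 → p3) → (p2 → p1)))=T] refutes=False
  v=0001: Γ:[] Δ:[((p2 → (p3 → p0)) → ((p2 → p3) → (p2 → p1)))=T] refutes=False
  v=0010: Γ:[] Δ:[((p2 → (p3 → p0)) → ((p2 → p3) → (p2 → p1)))=T] refutes=False
  v=0011: Γ:[] Δ:[((p2 → (p3 → p0)) → ((p2 → p3) → (p2 → p1)))=T] refutes=False
  v=0100: Γ:[] Δ:[((p2 → (p3 → p0)) → ((p2 → p3) → (p2 → p1)))=T] refutes=False
  v=0101: Γ:[] Δ:[((p2 → (p3 → p0)) → ((p2 → p3) → (p2 → p1)))=T] refutes=False
  v=0110: Γ:[] Δ:[((p2 → (p3 → p0)) → ((p2 → p3) → (p2 → p1)))=T] refutes=False
  v=0111: Γ:[] Δ:[((p2 → (p3 → p0)) → ((p2 → p3) → (p2 → p1)))=T] refutes=False
  v=1000: Γ:[] Δ:[((p2 → (p3 → p0)) → ((p2 → p3) → (p2 → p1)))=T] refutes=False
  v=1001: Γ:[] Δ:[((p2 → (p3 → p0)) → ((p2 → p3) → (p2 → p1)))=T] refutes=False
  v=1010: Γ:[] Δ:[((p2 → (p3 → p0)) → ((p2 → p3) → (p2 → p1)))=T] refutes=False
  v=1011: Γ:[] Δ:[((p2 → (p3 → p0)) → ((p2 → p3) → (p2 → p1)))=F] refutes=True  ← countermodel

Result: [1, 0, 1, 1]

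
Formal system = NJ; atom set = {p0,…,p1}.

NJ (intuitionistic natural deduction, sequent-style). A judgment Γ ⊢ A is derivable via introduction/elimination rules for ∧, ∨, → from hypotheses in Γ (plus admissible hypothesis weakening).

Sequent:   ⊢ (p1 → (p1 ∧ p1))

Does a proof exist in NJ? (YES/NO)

Derivation (root first):
[→I]  ⊢ (p1 → (p1 ∧ p1))
  [∧I] p1 ⊢ (p1 ∧ p1)
    [Ax] p1 ⊢ p1
    [Ax] p1 ⊢ p1

Result: YES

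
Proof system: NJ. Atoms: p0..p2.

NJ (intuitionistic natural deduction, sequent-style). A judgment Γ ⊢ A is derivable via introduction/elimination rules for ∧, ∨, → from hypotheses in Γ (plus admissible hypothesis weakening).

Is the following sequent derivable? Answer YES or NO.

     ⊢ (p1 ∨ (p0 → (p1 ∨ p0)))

Derivation (root first):
[∨I₂]  ⊢ (p1 ∨ (p0 → (p1 ∨ p0)))
  [→I]  ⊢ (p0 → (p1 ∨ p0))
    [∨I₂] p0 ⊢ (p1 ∨ p0)
      [Ax] p0 ⊢ p0

Result: YES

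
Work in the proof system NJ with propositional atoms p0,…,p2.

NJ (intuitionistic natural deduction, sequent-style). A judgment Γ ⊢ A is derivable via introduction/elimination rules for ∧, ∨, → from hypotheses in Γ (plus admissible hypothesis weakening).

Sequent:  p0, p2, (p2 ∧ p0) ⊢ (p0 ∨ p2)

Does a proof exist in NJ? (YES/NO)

Derivation trace:
[Wk] p0, p2, (p2 ∧ p0) ⊢ (p0 ∨ p2)
  [∨I₁] p0, p2 ⊢ (p0 ∨ p2)
    [Wk] p0, p2 ⊢ p0
      [Ax] p0 ⊢ p0

Result: YES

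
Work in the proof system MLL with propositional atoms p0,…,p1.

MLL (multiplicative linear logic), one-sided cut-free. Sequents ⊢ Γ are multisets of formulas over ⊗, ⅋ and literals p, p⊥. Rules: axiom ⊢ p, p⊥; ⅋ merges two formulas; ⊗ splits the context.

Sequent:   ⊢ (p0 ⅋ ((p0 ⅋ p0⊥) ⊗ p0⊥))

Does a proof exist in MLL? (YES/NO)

Derivation trace:
[⅋]  ⊢ (p0 ⅋ ((p0 ⅋ p0⊥) ⊗ p0⊥))
  [⊗]  ⊢ p0, ((p0 ⅋ p0⊥) ⊗ p0⊥)
    [⅋]  ⊢ (p0 ⅋ p0⊥)
      [Ax]  ⊢ p0, p0⊥
    [Ax]  ⊢ p0, p0⊥

Result: YES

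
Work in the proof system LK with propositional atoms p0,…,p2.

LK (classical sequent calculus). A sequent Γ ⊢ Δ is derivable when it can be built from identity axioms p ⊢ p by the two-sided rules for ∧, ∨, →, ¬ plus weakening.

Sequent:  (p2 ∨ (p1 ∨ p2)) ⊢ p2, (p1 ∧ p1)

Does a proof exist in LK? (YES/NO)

Derivation (root first):
[∨L] (p2 ∨ (p1 ∨ p2)) ⊢ p2, (p1 ∧ p1)
  [Ax] p2 ⊢ p2
  [∨L] (p1 ∨ p2) ⊢ (p1 ∧ p1), p2
    [∧R] p1 ⊢ (p1 ∧ p1)
      [Ax] p1 ⊢ p1
      [Ax] p1 ⊢ p1
    [Ax] p2 ⊢ p2

Result: YES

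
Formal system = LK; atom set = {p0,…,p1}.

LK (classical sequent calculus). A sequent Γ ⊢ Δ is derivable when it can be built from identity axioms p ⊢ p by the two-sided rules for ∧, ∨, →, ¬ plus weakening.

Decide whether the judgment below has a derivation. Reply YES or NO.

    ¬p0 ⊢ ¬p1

Enumerate valuations to refute Γ ⊢ Δ:
  v=00: Γ:[¬p0=T] Δ:[¬p1=T] refutes=False
  v=01: Γ:[¬p0=T] Δ:[¬p1=F] refutes=True  ← countermodel

Result: NO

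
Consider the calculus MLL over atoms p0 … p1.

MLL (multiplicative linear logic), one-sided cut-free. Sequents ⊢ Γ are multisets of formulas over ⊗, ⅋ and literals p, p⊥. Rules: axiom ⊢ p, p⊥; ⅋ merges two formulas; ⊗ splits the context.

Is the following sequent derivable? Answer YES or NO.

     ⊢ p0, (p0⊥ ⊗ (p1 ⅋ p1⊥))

Derivation trace:
[⊗]  ⊢ p0, (p0⊥ ⊗ (p1 ⅋ p1⊥))
  [Ax]  ⊢ p0, p0⊥
  [⅋]  ⊢ (p1 ⅋ p1⊥)
    [Ax]  ⊢ p1, p1⊥

Result: YES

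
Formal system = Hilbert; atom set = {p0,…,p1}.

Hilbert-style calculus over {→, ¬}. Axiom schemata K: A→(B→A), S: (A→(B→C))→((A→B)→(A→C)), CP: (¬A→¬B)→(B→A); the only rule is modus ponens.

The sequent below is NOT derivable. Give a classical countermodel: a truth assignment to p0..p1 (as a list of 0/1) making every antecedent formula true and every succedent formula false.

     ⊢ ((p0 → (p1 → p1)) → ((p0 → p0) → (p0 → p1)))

Enumerate valuations to refute Γ ⊢ Δ:
  v=00: Γ:[] Δ:[((p0 → (p1 → p1)) → ((p0 → p0) → (p0 → p1)))=T] refutes=False
  v=01: Γ:[] Δ:[((p0 → (p1 → p1)) → ((p0 → p0) → (p0 → p1)))=T] refutes=False
  v=10: Γ:[] Δ:[((p0 → (p1 → p1)) → ((p0 → p0) → (p0 → p1)))=F] refutes=True  ← countermodel

Result: [1, 0]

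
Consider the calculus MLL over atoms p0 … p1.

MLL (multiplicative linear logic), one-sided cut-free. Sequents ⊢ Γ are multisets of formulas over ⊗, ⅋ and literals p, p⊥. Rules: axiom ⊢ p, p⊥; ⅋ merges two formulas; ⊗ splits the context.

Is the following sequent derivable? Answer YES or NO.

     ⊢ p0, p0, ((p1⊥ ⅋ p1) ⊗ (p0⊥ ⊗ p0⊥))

Proof tree:
[⊗]  ⊢ p0, p0, ((p1⊥ ⅋ p1) ⊗ (p0⊥ ⊗ p0⊥))
  [⅋]  ⊢ (p1⊥ ⅋ p1)
    [Ax]  ⊢ p1, p1⊥
  [⊗]  ⊢ p0, p0, (p0⊥ ⊗ p0⊥)
    [Ax]  ⊢ p0, p0⊥
    [Ax]  ⊢ p0, p0⊥

Result: YES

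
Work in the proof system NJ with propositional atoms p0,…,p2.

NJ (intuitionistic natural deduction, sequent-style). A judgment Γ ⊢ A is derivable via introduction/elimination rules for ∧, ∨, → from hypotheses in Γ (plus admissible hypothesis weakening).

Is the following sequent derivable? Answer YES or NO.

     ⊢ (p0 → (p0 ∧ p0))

Derivation trace:
[→I]  ⊢ (p0 → (p0 ∧ p0))
  [∧I] p0 ⊢ (p0 ∧ p0)
    [Ax] p0 ⊢ p0
    [Ax] p0 ⊢ p0

Result: YES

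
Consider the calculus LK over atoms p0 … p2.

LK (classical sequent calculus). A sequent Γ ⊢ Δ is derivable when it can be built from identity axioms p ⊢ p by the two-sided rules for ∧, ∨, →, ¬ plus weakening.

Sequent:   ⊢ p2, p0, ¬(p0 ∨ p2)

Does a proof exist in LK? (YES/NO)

Proof tree:
[¬R]  ⊢ p2, p0, ¬(p0 ∨ p2)
  [∨L] (p0 ∨ p2) ⊢ p2, p0
    [Ax] p0 ⊢ p0
    [Ax] p2 ⊢ p2

Result: YES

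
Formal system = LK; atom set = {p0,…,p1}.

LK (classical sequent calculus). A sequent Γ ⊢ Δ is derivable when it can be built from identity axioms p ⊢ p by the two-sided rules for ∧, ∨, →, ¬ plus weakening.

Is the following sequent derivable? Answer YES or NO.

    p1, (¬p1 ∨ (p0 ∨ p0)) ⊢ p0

Derivation (root first):
[∨L] p1, (¬p1 ∨ (p0 ∨ p0)) ⊢ p0
  [¬L] p1, ¬p1 ⊢ 
    [Ax] p1 ⊢ p1
  [∨L] (p0 ∨ p0) ⊢ p0
    [Ax] p0 ⊢ p0
    [Ax] p0 ⊢ p0

Result: YES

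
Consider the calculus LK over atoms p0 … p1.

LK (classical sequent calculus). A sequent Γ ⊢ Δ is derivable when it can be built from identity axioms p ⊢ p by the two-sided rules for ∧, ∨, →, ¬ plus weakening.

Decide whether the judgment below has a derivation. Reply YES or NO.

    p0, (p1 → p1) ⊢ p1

Search for a countermodel by truth-table:
  v=00: Γ:[p0=F, (p1 → p1)=T] Δ:[p1=F] refutes=False
  v=01: Γ:[p0=F, (p1 → p1)=T] Δ:[p1=T] refutes=False
  v=10: Γ:[p0=T, (p1 → p1)=T] Δ:[p1=F] refutes=True  ← countermodel

Result: NO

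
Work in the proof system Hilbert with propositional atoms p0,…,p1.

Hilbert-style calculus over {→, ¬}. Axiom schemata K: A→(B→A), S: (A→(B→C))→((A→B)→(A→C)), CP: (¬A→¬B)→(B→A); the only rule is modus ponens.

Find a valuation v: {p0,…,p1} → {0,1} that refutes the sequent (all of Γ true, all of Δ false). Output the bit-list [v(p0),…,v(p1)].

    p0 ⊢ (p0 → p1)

Truth-table refutation:
  v=00: Γ:[p0=F] Δ:[(p0 → p1)=T] refutes=False
  v=01: Γ:[p0=F] Δ:[(p0 → p1)=T] refutes=False
  v=10: Γ:[p0=T] Δ:[(p0 → p1)=F] refutes=True  ← countermodel

Result: [1, 0]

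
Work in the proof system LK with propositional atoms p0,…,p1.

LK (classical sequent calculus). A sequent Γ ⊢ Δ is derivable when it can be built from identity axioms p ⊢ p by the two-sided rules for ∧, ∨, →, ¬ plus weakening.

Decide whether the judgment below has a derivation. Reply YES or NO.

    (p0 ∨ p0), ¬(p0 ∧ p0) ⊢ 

Derivation (root first):
[¬L] (p0 ∨ p0), ¬(p0 ∧ p0) ⊢ 
  [∧R] (p0 ∨ p0) ⊢ (p0 ∧ p0)
    [∨L] (p0 ∨ p0) ⊢ p0
      [Ax] p0 ⊢ p0
      [Ax] p0 ⊢ p0
    [∨L] (p0 ∨ p0) ⊢ p0
      [Ax] p0 ⊢ p0
      [Ax] p0 ⊢ p0

Result: YES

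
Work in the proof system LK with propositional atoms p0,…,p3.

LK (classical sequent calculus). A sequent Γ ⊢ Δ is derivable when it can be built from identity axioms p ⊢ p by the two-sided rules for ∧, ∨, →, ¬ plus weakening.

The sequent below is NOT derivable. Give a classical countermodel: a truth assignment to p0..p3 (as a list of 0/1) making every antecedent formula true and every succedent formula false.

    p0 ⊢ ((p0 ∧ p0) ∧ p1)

Enumerate valuations to refute Γ ⊢ Δ:
  v=0000: Γ:[p0=F] Δ:[((p0 ∧ p0) ∧ p1)=F] refutes=False
  v=0001: Γ:[p0=F] Δ:[((p0 ∧ p0) ∧ p1)=F] refutes=False
  v=0010: Γ:[p0=F] Δ:[((p0 ∧ p0) ∧ p1)=F] refutes=False
  v=0011: Γ:[p0=F] Δ:[((p0 ∧ p0) ∧ p1)=F] refutes=False
  v=0100: Γ:[p0=F] Δ:[((p0 ∧ p0) ∧ p1)=F] refutes=False
  v=0101: Γ:[p0=F] Δ:[((p0 ∧ p0) ∧ p1)=F] refutes=False
  v=0110: Γ:[p0=F] Δ:[((p0 ∧ p0) ∧ p1)=F] refutes=False
  v=0111: Γ:[p0=F] Δ:[((p0 ∧ p0) ∧ p1)=F] refutes=False
  v=1000: Γ:[p0=T] Δ:[((p0 ∧ p0) ∧ p1)=F] refutes=True  ← countermodel

Result: [1, 0, 0, 0]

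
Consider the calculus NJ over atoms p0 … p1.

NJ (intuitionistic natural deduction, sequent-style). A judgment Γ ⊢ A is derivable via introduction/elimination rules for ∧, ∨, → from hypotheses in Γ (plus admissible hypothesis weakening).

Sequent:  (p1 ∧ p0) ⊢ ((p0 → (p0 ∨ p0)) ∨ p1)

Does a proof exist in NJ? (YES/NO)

Proof tree:
[∨I₁] (p1 ∧ p0) ⊢ ((p0 → (p0 ∨ p0)) ∨ p1)
  [→I] (p1 ∧ p0) ⊢ (p0 → (p0 ∨ p0))
    [Wk] p0, (p1 ∧ p0) ⊢ (p0 ∨ p0)
      [∨I₁] p0 ⊢ (p0 ∨ p0)
        [Ax] p0 ⊢ p0

Result: YES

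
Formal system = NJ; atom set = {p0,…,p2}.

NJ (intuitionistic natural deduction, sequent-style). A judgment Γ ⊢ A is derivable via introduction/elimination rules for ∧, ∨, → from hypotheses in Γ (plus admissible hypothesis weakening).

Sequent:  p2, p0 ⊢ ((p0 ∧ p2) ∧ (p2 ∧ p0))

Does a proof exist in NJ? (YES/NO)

Derivation (root first):
[∧I] p2, p0 ⊢ ((p0 ∧ p2) ∧ (p2 ∧ p0))
  [∧I] p2, p0 ⊢ (p0 ∧ p2)
    [Ax] p0 ⊢ p0
    [Ax] p2 ⊢ p2
  [∧I] p2, p0 ⊢ (p2 ∧ p0)
    [Ax] p2 ⊢ p2
    [Ax] p0 ⊢ p0

Result: YES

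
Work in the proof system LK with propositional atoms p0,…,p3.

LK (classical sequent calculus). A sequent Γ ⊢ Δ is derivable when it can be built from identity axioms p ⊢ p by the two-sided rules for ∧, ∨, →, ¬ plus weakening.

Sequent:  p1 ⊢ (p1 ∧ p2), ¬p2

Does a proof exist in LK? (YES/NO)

Derivation (root first):
[¬R] p1 ⊢ (p1 ∧ p2), ¬p2
  [∧R] p1, p2 ⊢ (p1 ∧ p2)
    [Ax] p1 ⊢ p1
    [Ax] p2 ⊢ p2

Result: YES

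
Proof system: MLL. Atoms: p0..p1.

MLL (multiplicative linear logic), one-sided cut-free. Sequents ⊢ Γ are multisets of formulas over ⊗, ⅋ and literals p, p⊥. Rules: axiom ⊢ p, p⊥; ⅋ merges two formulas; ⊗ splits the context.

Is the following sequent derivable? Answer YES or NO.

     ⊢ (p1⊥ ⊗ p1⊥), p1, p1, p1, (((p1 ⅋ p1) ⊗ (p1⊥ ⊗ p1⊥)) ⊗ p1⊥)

Derivation trace:
[⊗]  ⊢ (p1⊥ ⊗ p1⊥), p1, p1, p1, (((p1 ⅋ p1) ⊗ (p1⊥ ⊗ p1⊥)) ⊗ p1⊥)
  [⊗]  ⊢ (p1⊥ ⊗ p1⊥), p1, p1, ((p1 ⅋ p1) ⊗ (p1⊥ ⊗ p1⊥))
    [⅋]  ⊢ (p1⊥ ⊗ p1⊥), (p1 ⅋ p1)
      [⊗]  ⊢ p1, p1, (p1⊥ ⊗ p1⊥)
        [Ax]  ⊢ p1, p1⊥
        [Ax]  ⊢ p1, p1⊥
    [⊗]  ⊢ p1, p1, (p1⊥ ⊗ p1⊥)
      [Ax]  ⊢ p1, p1⊥
      [Ax]  ⊢ p1, p1⊥
  [Ax]  ⊢ p1, p1⊥

Result: YES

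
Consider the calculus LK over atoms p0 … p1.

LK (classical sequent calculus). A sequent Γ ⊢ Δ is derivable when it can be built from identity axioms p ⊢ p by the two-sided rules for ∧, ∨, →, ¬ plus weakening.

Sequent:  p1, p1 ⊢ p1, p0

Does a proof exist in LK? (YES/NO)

Derivation trace:
[WL] p1, p1 ⊢ p1, p0
  [WR] p1 ⊢ p1, p0
    [Ax] p1 ⊢ p1

Result: YES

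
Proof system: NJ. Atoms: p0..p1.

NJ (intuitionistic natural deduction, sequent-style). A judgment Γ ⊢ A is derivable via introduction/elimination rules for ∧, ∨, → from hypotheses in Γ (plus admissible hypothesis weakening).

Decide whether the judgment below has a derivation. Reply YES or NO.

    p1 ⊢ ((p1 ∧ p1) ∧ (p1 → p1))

Proof tree:
[∧I] p1 ⊢ ((p1 ∧ p1) ∧ (p1 → p1))
  [∧I] p1 ⊢ (p1 ∧ p1)
    [Ax] p1 ⊢ p1
    [Ax] p1 ⊢ p1
  [→I]  ⊢ (p1 → p1)
    [Ax] p1 ⊢ p1

Result: YES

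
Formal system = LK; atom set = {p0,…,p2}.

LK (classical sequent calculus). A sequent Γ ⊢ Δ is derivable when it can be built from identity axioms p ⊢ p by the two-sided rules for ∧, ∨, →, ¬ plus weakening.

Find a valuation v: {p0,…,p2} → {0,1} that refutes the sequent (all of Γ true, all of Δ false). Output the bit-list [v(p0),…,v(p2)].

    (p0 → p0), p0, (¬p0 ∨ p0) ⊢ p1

Search for a countermodel by truth-table:
  v=000: Γ:[(p0 → p0)=T, p0=F, (¬p0 ∨ p0)=T] Δ:[p1=F] refutes=False
  v=001: Γ:[(p0 → p0)=T, p0=F, (¬p0 ∨ p0)=T] Δ:[p1=F] refutes=False
  v=010: Γ:[(p0 → p0)=T, p0=F, (¬p0 ∨ p0)=T] Δ:[p1=T] refutes=False
  v=011: Γ:[(p0 → p0)=T, p0=F, (¬p0 ∨ p0)=T] Δ:[p1=T] refutes=False
  v=100: Γ:[(p0 → p0)=T, p0=T, (¬p0 ∨ p0)=T] Δ:[p1=F] refutes=True  ← countermodel

Result: [1, 0, 0]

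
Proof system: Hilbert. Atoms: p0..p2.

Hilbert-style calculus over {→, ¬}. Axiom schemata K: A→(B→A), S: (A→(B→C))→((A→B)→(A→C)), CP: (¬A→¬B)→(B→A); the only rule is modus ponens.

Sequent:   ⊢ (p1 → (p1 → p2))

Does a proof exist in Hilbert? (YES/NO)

Enumerate valuations to refute Γ ⊢ Δ:
  v=000: Γ:[] Δ:[(p1 → (p1 → p2))=T] refutes=False
  v=001: Γ:[] Δ:[(p1 → (p1 → p2))=T] refutes=False
  v=010: Γ:[] Δ:[(p1 → (p1 → p2))=F] refutes=True  ← countermodel

Result: NO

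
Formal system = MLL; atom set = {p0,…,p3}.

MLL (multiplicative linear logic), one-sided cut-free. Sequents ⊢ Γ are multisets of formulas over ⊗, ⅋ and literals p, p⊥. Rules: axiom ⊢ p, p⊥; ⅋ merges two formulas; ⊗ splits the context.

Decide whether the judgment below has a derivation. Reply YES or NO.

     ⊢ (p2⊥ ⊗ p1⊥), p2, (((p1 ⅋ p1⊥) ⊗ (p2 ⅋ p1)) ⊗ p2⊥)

Derivation (root first):
[⊗]  ⊢ (p2⊥ ⊗ p1⊥), p2, (((p1 ⅋ p1⊥) ⊗ (p2 ⅋ p1)) ⊗ p2⊥)
  [⊗]  ⊢ (p2⊥ ⊗ p1⊥), ((p1 ⅋ p1⊥) ⊗ (p2 ⅋ p1))
    [⅋]  ⊢ (p1 ⅋ p1⊥)
      [Ax]  ⊢ p1, p1⊥
    [⅋]  ⊢ (p2⊥ ⊗ p1⊥), (p2 ⅋ p1)
      [⊗]  ⊢ p2, p1, (p2⊥ ⊗ p1⊥)
        [Ax]  ⊢ p2, p2⊥
        [Ax]  ⊢ p1, p1⊥
  [Ax]  ⊢ p2, p2⊥

Result: YES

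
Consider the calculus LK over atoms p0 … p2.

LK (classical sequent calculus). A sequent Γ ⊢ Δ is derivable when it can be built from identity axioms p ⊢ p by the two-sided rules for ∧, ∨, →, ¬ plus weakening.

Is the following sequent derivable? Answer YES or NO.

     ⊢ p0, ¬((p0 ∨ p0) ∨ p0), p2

Derivation trace:
[WR]  ⊢ p0, ¬((p0 ∨ p0) ∨ p0), p2
  [¬R]  ⊢ p0, ¬((p0 ∨ p0) ∨ p0)
    [∨L] ((p0 ∨ p0) ∨ p0) ⊢ p0
      [∨L] (p0 ∨ p0) ⊢ p0
        [Ax] p0 ⊢ p0
        [Ax] p0 ⊢ p0
      [Ax] p0 ⊢ p0

Result: YES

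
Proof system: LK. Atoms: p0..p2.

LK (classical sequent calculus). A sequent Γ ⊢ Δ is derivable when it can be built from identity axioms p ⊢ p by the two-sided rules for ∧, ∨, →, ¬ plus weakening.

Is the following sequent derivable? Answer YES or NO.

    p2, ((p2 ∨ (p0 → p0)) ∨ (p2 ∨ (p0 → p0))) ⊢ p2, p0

Proof tree:
[∨L] p2, ((p2 ∨ (p0 → p0)) ∨ (p2 ∨ (p0 → p0))) ⊢ p2, p0
  [∨L] p2, (p2 ∨ (p0 → p0)) ⊢ p2, p0
    [WR] p2 ⊢ p2, p0
      [Ax] p2 ⊢ p2
    [→L] p2, (p0 → p0) ⊢ p2, p0
      [WR] p2 ⊢ p2, p0
        [Ax] p2 ⊢ p2
      [WR] p0 ⊢ p0, p0
        [Ax] p0 ⊢ p0
  [∨L] p2, (p2 ∨ (p0 → p0)) ⊢ p2, p0
    [WR] p2 ⊢ p2, p0
      [Ax] p2 ⊢ p2
    [→L] p2, (p0 → p0) ⊢ p2, p0
      [WR] p2 ⊢ p2, p0
        [Ax] p2 ⊢ p2
      [WR] p0 ⊢ p0, p0
        [Ax] p0 ⊢ p0

Result: YES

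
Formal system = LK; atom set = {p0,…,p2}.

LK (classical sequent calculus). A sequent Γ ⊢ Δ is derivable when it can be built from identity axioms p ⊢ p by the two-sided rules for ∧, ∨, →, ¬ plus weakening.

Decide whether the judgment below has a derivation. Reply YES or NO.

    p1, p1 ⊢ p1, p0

Derivation (root first):
[WL] p1, p1 ⊢ p1, p0
  [WR] p1 ⊢ p1, p0
    [Ax] p1 ⊢ p1

Result: YES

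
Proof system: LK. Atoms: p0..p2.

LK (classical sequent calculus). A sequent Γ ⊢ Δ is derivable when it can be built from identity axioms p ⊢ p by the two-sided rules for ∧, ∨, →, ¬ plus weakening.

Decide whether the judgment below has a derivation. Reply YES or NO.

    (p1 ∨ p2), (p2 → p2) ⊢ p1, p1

Enumerate valuations to refute Γ ⊢ Δ:
  v=000: Γ:[(p1 ∨ p2)=F, (p2 → p2)=T] Δ:[p1=F, p1=F] refutes=False
  v=001: Γ:[(p1 ∨ p2)=T, (p2 → p2)=T] Δ:[p1=F, p1=F] refutes=True  ← countermodel

Result: NO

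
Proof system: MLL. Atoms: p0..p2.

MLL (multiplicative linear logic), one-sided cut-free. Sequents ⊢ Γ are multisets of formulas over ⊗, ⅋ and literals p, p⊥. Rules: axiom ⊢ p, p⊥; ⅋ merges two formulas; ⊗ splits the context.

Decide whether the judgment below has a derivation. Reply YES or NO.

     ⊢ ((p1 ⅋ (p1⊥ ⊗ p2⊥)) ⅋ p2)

Derivation trace:
[⅋]  ⊢ ((p1 ⅋ (p1⊥ ⊗ p2⊥)) ⅋ p2)
  [⅋]  ⊢ p2, (p1 ⅋ (p1⊥ ⊗ p2⊥))
    [⊗]  ⊢ p1, p2, (p1⊥ ⊗ p2⊥)
      [Ax]  ⊢ p1, p1⊥
      [Ax]  ⊢ p2, p2⊥

Result: YES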